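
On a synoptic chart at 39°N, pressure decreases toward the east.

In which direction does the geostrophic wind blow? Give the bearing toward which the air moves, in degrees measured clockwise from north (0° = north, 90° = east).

The pressure-gradient force points toward the east (bearing 090°).
Geostrophic balance: in the Northern Hemisphere the Coriolis force deflects motion to the right, so the geostrophic wind blows 90° to the right of the pressure-gradient force (low pressure on the left).
Rotating 090° by 90° clockwise gives 180° — the wind blows toward the south.

180°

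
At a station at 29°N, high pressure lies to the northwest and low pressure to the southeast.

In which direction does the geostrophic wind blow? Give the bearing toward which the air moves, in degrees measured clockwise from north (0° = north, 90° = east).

The pressure-gradient force points toward the southeast (bearing 135°).
Geostrophic balance: in the Northern Hemisphere the Coriolis force deflects motion to the right, so the geostrophic wind blows 90° to the right of the pressure-gradient force (low pressure on the left).
Rotating 135° by 90° clockwise gives 225° — the wind blows toward the southwest.

225°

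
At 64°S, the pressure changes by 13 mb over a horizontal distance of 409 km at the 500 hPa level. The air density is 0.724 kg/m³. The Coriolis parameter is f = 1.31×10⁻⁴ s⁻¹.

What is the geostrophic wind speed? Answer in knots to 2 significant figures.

65 knots

Pressure gradient: |∂P/∂n| = 1300 Pa / 409000 m = 3.18×10⁻³ Pa/m
Geostrophic balance (pressure-gradient force = Coriolis force):
V_g = (1/(fρ)) |∂P/∂n| = 3.18×10⁻³ / (1.31×10⁻⁴ × 0.724) = 33.5 m/s
Converting: 33.5 m/s × 1.944 = 65 knots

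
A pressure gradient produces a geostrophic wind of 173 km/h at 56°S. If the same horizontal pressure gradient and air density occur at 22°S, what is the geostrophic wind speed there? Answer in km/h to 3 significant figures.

With the same pressure gradient and density, V_g ∝ 1/f ∝ 1/sin φ.
V₂ = V₁ · sin φ₁ / sin φ₂ = 173 × sin 56° / sin 22°
V₂ = 173 × 0.8290/0.3746 = 383 km/h

383 km/h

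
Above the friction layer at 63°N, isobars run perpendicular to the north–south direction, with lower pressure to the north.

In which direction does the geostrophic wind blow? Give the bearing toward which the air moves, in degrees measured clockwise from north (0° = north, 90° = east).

The pressure-gradient force points toward the north (bearing 000°).
Geostrophic balance: in the Northern Hemisphere the Coriolis force deflects motion to the right, so the geostrophic wind blows 90° to the right of the pressure-gradient force (low pressure on the left).
Rotating 000° by 90° clockwise gives 090° — the wind blows toward the east.

090°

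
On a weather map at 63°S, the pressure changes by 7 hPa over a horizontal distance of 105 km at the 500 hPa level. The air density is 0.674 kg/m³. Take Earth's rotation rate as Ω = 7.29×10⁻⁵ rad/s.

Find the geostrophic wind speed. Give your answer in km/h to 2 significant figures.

270 km/h

Coriolis parameter at 63°S:
f = 2Ω sin φ = 2 × 7.29×10⁻⁵ × sin 63° = 1.30×10⁻⁴ s⁻¹
Pressure gradient: |∂P/∂n| = 700 Pa / 105000 m = 6.67×10⁻³ Pa/m
Geostrophic balance (pressure-gradient force = Coriolis force):
V_g = (1/(fρ)) |∂P/∂n| = 6.67×10⁻³ / (1.30×10⁻⁴ × 0.674) = 76.1 m/s
Converting: 76.1 m/s × 3.6 = 270 km/h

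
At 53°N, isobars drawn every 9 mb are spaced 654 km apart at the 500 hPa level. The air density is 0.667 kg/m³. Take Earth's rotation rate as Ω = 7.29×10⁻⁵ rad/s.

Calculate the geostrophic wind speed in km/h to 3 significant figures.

63.8 km/h

Coriolis parameter at 53°N:
f = 2Ω sin φ = 2 × 7.29×10⁻⁵ × sin 53° = 1.16×10⁻⁴ s⁻¹
Pressure gradient: |∂P/∂n| = 900 Pa / 654000 m = 1.38×10⁻³ Pa/m
Geostrophic balance (pressure-gradient force = Coriolis force):
V_g = (1/(fρ)) |∂P/∂n| = 1.38×10⁻³ / (1.16×10⁻⁴ × 0.667) = 17.7 m/s
Converting: 17.7 m/s × 3.6 = 63.8 km/h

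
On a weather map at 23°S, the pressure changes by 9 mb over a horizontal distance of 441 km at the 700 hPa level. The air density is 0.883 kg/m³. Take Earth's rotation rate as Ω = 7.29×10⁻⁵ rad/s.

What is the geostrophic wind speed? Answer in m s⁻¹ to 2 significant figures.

Coriolis parameter at 23°S:
f = 2Ω sin φ = 2 × 7.29×10⁻⁵ × sin 23° = 5.70×10⁻⁵ s⁻¹
Pressure gradient: |∂P/∂n| = 900 Pa / 441000 m = 2.04×10⁻³ Pa/m
Geostrophic balance (pressure-gradient force = Coriolis force):
V_g = (1/(fρ)) |∂P/∂n| = 2.04×10⁻³ / (5.70×10⁻⁵ × 0.883) = 40.6 m/s

41 m s⁻¹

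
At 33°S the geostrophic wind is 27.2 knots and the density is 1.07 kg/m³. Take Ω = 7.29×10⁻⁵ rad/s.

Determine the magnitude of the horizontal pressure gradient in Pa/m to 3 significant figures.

1.19×10⁻³ Pa/m

Coriolis parameter at 33°S:
f = 2Ω sin φ = 2 × 7.29×10⁻⁵ × sin 33° = 7.94×10⁻⁵ s⁻¹
Wind speed in SI: 27.2 knots = 14.0 m/s
Geostrophic balance rearranged: |∂P/∂n| = f ρ V_g
|∂P/∂n| = 7.94×10⁻⁵ × 1.07 × 14.0 = 1.19×10⁻³ Pa/m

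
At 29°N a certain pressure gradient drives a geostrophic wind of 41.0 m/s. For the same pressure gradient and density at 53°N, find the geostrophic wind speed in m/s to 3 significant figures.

With the same pressure gradient and density, V_g ∝ 1/f ∝ 1/sin φ.
V₂ = V₁ · sin φ₁ / sin φ₂ = 41.0 × sin 29° / sin 53°
V₂ = 41.0 × 0.4848/0.7986 = 24.9 m/s

24.9 m/s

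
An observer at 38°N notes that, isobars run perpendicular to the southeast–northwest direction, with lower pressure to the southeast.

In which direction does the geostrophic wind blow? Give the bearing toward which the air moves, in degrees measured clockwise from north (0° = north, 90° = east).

225°

The pressure-gradient force points toward the southeast (bearing 135°).
Geostrophic balance: in the Northern Hemisphere the Coriolis force deflects motion to the right, so the geostrophic wind blows 90° to the right of the pressure-gradient force (low pressure on the left).
Rotating 135° by 90° clockwise gives 225° — the wind blows toward the southwest.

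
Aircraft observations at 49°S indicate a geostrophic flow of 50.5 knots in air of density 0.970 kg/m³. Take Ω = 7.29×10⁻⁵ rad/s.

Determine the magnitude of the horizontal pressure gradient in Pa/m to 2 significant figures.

2.8×10⁻³ Pa/m

Coriolis parameter at 49°S:
f = 2Ω sin φ = 2 × 7.29×10⁻⁵ × sin 49° = 1.10×10⁻⁴ s⁻¹
Wind speed in SI: 50.5 knots = 26.0 m/s
Geostrophic balance rearranged: |∂P/∂n| = f ρ V_g
|∂P/∂n| = 1.10×10⁻⁴ × 0.970 × 26.0 = 2.77×10⁻³ Pa/m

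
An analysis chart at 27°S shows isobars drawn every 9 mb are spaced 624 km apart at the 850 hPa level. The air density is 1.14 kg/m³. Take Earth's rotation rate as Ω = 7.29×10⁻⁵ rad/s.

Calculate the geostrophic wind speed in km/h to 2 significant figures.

Coriolis parameter at 27°S:
f = 2Ω sin φ = 2 × 7.29×10⁻⁵ × sin 27° = 6.62×10⁻⁵ s⁻¹
Pressure gradient: |∂P/∂n| = 900 Pa / 624000 m = 1.44×10⁻³ Pa/m
Geostrophic balance (pressure-gradient force = Coriolis force):
V_g = (1/(fρ)) |∂P/∂n| = 1.44×10⁻³ / (6.62×10⁻⁵ × 1.14) = 19.1 m/s
Converting: 19.1 m/s × 3.6 = 69 km/h

69 km/h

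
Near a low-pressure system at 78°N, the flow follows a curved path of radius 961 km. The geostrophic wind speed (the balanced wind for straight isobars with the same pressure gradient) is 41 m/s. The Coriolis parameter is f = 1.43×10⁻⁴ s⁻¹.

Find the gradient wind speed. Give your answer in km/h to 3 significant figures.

119 km/h

Around a low, centrifugal force acts outward with Coriolis, so pressure-gradient force balances both:
(1/ρ)|∂P/∂n| = fV + V²/R  →  V² + fR·V − fR·V_g = 0
With fR = 1.43×10⁻⁴ × 961×10³ m = 137 m/s:
V = [−fR + √((fR)² + 4 fR V_g)]/2 = [−137 + √(137² + 4×137×41)]/2 = 33.1 m/s
Subgeostrophic (V < V_g = 41 m/s), as expected around a low.
Converting: 33.1 m/s × 3.6 = 119 km/h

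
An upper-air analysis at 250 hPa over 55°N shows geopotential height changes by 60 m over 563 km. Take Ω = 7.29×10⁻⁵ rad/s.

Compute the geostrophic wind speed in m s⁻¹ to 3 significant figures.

8.75 m s⁻¹

Coriolis parameter at 55°N:
f = 2Ω sin φ = 2 × 7.29×10⁻⁵ × sin 55° = 1.19×10⁻⁴ s⁻¹
Height gradient: |∂Z/∂n| = 60 m / 563000 m = 1.07×10⁻⁴
On a pressure surface, geostrophic balance gives V_g = (g/f)|∂Z/∂n|:
V_g = 9.81 × 1.07×10⁻⁴ / 1.19×10⁻⁴ = 8.75 m/s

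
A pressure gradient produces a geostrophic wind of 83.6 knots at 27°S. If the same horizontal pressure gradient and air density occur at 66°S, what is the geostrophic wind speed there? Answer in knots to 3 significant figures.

With the same pressure gradient and density, V_g ∝ 1/f ∝ 1/sin φ.
V₂ = V₁ · sin φ₁ / sin φ₂ = 83.6 × sin 27° / sin 66°
V₂ = 83.6 × 0.4540/0.9135 = 41.5 knots

41.5 knots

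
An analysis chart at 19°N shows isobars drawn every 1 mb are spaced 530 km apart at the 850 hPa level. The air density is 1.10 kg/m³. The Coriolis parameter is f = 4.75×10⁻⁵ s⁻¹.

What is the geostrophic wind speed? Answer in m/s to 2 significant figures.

3.6 m/s

Pressure gradient: |∂P/∂n| = 100 Pa / 530000 m = 1.89×10⁻⁴ Pa/m
Geostrophic balance (pressure-gradient force = Coriolis force):
V_g = (1/(fρ)) |∂P/∂n| = 1.89×10⁻⁴ / (4.75×10⁻⁵ × 1.10) = 3.61 m/s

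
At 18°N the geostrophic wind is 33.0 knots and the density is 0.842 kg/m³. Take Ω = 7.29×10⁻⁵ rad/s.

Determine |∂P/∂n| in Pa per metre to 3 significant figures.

6.44×10⁻⁴ Pa/m

Coriolis parameter at 18°N:
f = 2Ω sin φ = 2 × 7.29×10⁻⁵ × sin 18° = 4.51×10⁻⁵ s⁻¹
Wind speed in SI: 33.0 knots = 17.0 m/s
Geostrophic balance rearranged: |∂P/∂n| = f ρ V_g
|∂P/∂n| = 4.51×10⁻⁵ × 0.842 × 17.0 = 6.44×10⁻⁴ Pa/m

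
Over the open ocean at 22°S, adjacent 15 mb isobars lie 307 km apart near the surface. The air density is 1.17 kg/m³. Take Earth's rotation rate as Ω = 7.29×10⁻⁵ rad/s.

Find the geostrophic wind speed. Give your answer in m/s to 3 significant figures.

76.5 m/s

Coriolis parameter at 22°S:
f = 2Ω sin φ = 2 × 7.29×10⁻⁵ × sin 22° = 5.46×10⁻⁵ s⁻¹
Pressure gradient: |∂P/∂n| = 1500 Pa / 307000 m = 4.89×10⁻³ Pa/m
Geostrophic balance (pressure-gradient force = Coriolis force):
V_g = (1/(fρ)) |∂P/∂n| = 4.89×10⁻³ / (5.46×10⁻⁵ × 1.17) = 76.5 m/s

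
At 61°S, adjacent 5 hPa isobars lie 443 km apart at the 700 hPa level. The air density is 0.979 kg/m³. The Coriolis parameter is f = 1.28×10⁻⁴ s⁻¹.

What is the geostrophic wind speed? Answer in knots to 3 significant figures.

17.5 knots

Pressure gradient: |∂P/∂n| = 500 Pa / 443000 m = 1.13×10⁻³ Pa/m
Geostrophic balance (pressure-gradient force = Coriolis force):
V_g = (1/(fρ)) |∂P/∂n| = 1.13×10⁻³ / (1.28×10⁻⁴ × 0.979) = 9.01 m/s
Converting: 9.01 m/s × 1.944 = 17.5 knots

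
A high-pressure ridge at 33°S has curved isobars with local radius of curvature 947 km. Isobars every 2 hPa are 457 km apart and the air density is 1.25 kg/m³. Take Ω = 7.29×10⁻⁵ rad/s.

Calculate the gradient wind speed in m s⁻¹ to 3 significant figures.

Coriolis parameter at 33°S:
f = 2Ω sin φ = 2 × 7.29×10⁻⁵ × sin 33° = 7.94×10⁻⁵ s⁻¹
Pressure gradient: |∂P/∂n| = 200 Pa / 457000 m = 4.38×10⁻⁴ Pa/m
Geostrophic speed: V_g = |∂P/∂n|/(fρ) = 4.38×10⁻⁴/(7.94×10⁻⁵ × 1.25) = 4.41 m/s
Around a high, pressure-gradient force acts outward with centrifugal, so Coriolis balances both:
fV = (1/ρ)|∂P/∂n| + V²/R  →  V² − fR·V + fR·V_g = 0
With fR = 7.94×10⁻⁵ × 947×10³ m = 75.2 m/s:
V = [fR − √((fR)² − 4 fR V_g)]/2 = [75.2 − √(75.2² − 4×75.2×4.41)]/2 = 4.7 m/s
Supergeostrophic (V > V_g = 4.41 m/s), as expected around a high.

4.70 m s⁻¹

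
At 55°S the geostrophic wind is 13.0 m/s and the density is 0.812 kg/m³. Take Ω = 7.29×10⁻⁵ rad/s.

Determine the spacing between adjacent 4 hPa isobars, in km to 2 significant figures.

Coriolis parameter at 55°S:
f = 2Ω sin φ = 2 × 7.29×10⁻⁵ × sin 55° = 1.19×10⁻⁴ s⁻¹
Geostrophic balance rearranged: |∂P/∂n| = f ρ V_g
|∂P/∂n| = 1.19×10⁻⁴ × 0.812 × 13.0 = 1.26×10⁻³ Pa/m
Isobar spacing: Δn = ΔP/|∂P/∂n| = 400 Pa / 1.26×10⁻³ Pa/m = 317277 m ≈ 320 km

320 km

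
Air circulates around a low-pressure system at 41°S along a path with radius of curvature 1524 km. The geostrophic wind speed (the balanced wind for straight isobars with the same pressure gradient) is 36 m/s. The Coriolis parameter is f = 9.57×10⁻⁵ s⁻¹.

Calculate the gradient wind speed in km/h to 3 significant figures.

Around a low, centrifugal force acts outward with Coriolis, so pressure-gradient force balances both:
(1/ρ)|∂P/∂n| = fV + V²/R  →  V² + fR·V − fR·V_g = 0
With fR = 9.57×10⁻⁵ × 1524×10³ m = 146 m/s:
V = [−fR + √((fR)² + 4 fR V_g)]/2 = [−146 + √(146² + 4×146×36)]/2 = 29.9 m/s
Subgeostrophic (V < V_g = 36 m/s), as expected around a low.
Converting: 29.9 m/s × 3.6 = 108 km/h

108 km/h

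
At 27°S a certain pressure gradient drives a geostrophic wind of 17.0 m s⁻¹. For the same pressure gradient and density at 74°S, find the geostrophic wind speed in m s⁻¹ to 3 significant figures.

With the same pressure gradient and density, V_g ∝ 1/f ∝ 1/sin φ.
V₂ = V₁ · sin φ₁ / sin φ₂ = 17.0 × sin 27° / sin 74°
V₂ = 17.0 × 0.4540/0.9613 = 8.03 m s⁻¹

8.03 m s⁻¹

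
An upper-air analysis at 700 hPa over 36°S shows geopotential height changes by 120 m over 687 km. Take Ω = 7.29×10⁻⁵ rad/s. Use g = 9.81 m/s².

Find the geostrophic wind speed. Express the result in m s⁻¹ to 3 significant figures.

20.0 m s⁻¹

Coriolis parameter at 36°S:
f = 2Ω sin φ = 2 × 7.29×10⁻⁵ × sin 36° = 8.57×10⁻⁵ s⁻¹
Height gradient: |∂Z/∂n| = 120 m / 687000 m = 1.75×10⁻⁴
On a pressure surface, geostrophic balance gives V_g = (g/f)|∂Z/∂n|:
V_g = 9.81 × 1.75×10⁻⁴ / 8.57×10⁻⁵ = 20.0 m/s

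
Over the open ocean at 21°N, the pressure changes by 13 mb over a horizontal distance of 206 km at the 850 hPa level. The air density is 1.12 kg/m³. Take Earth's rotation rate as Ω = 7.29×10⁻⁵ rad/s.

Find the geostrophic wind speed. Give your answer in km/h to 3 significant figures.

388 km/h

Coriolis parameter at 21°N:
f = 2Ω sin φ = 2 × 7.29×10⁻⁵ × sin 21° = 5.23×10⁻⁵ s⁻¹
Pressure gradient: |∂P/∂n| = 1300 Pa / 206000 m = 6.31×10⁻³ Pa/m
Geostrophic balance (pressure-gradient force = Coriolis force):
V_g = (1/(fρ)) |∂P/∂n| = 6.31×10⁻³ / (5.23×10⁻⁵ × 1.12) = 108 m/s
Converting: 108 m/s × 3.6 = 388 km/h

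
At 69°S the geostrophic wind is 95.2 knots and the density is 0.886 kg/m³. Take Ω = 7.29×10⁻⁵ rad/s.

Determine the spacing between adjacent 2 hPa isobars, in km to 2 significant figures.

34 km

Coriolis parameter at 69°S:
f = 2Ω sin φ = 2 × 7.29×10⁻⁵ × sin 69° = 1.36×10⁻⁴ s⁻¹
Wind speed in SI: 95.2 knots = 49.0 m/s
Geostrophic balance rearranged: |∂P/∂n| = f ρ V_g
|∂P/∂n| = 1.36×10⁻⁴ × 0.886 × 49.0 = 5.91×10⁻³ Pa/m
Isobar spacing: Δn = ΔP/|∂P/∂n| = 200 Pa / 5.91×10⁻³ Pa/m = 33862 m ≈ 34 km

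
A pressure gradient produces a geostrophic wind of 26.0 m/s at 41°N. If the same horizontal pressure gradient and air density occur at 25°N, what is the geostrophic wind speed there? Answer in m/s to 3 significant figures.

40.4 m/s

With the same pressure gradient and density, V_g ∝ 1/f ∝ 1/sin φ.
V₂ = V₁ · sin φ₁ / sin φ₂ = 26.0 × sin 41° / sin 25°
V₂ = 26.0 × 0.6561/0.4226 = 40.4 m/s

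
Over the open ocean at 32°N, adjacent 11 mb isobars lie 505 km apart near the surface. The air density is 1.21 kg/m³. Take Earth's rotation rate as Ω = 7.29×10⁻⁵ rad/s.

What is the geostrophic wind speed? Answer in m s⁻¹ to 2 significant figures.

Coriolis parameter at 32°N:
f = 2Ω sin φ = 2 × 7.29×10⁻⁵ × sin 32° = 7.73×10⁻⁵ s⁻¹
Pressure gradient: |∂P/∂n| = 1100 Pa / 505000 m = 2.18×10⁻³ Pa/m
Geostrophic balance (pressure-gradient force = Coriolis force):
V_g = (1/(fρ)) |∂P/∂n| = 2.18×10⁻³ / (7.73×10⁻⁵ × 1.21) = 23.3 m/s

23 m s⁻¹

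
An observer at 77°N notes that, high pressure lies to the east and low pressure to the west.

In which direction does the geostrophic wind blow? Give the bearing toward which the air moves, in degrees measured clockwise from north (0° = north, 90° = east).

The pressure-gradient force points toward the west (bearing 270°).
Geostrophic balance: in the Northern Hemisphere the Coriolis force deflects motion to the right, so the geostrophic wind blows 90° to the right of the pressure-gradient force (low pressure on the left).
Rotating 270° by 90° clockwise gives 000° — the wind blows toward the north.

000°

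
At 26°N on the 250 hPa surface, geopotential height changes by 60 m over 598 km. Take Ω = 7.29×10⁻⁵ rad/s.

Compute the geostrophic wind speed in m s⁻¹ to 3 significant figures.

Coriolis parameter at 26°N:
f = 2Ω sin φ = 2 × 7.29×10⁻⁵ × sin 26° = 6.39×10⁻⁵ s⁻¹
Height gradient: |∂Z/∂n| = 60 m / 598000 m = 1.00×10⁻⁴
On a pressure surface, geostrophic balance gives V_g = (g/f)|∂Z/∂n|:
V_g = 9.81 × 1.00×10⁻⁴ / 6.39×10⁻⁵ = 15.4 m/s

15.4 m s⁻¹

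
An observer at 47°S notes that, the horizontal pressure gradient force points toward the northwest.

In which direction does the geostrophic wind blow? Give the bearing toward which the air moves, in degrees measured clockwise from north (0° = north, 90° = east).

The pressure-gradient force points toward the northwest (bearing 315°).
Geostrophic balance: in the Southern Hemisphere the Coriolis force deflects motion to the left, so the geostrophic wind blows 90° to the left of the pressure-gradient force (low pressure on the right).
Rotating 315° by 90° counterclockwise gives 225° — the wind blows toward the southwest.

225°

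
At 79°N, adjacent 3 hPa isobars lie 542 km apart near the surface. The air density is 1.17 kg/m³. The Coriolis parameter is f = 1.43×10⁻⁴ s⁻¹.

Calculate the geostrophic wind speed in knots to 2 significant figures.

6.4 knots

Pressure gradient: |∂P/∂n| = 300 Pa / 542000 m = 5.54×10⁻⁴ Pa/m
Geostrophic balance (pressure-gradient force = Coriolis force):
V_g = (1/(fρ)) |∂P/∂n| = 5.54×10⁻⁴ / (1.43×10⁻⁴ × 1.17) = 3.31 m/s
Converting: 3.31 m/s × 1.944 = 6.4 knots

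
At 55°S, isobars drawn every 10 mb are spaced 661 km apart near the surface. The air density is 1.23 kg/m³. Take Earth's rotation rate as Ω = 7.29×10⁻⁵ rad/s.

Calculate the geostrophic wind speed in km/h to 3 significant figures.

37.1 km/h

Coriolis parameter at 55°S:
f = 2Ω sin φ = 2 × 7.29×10⁻⁵ × sin 55° = 1.19×10⁻⁴ s⁻¹
Pressure gradient: |∂P/∂n| = 1000 Pa / 661000 m = 1.51×10⁻³ Pa/m
Geostrophic balance (pressure-gradient force = Coriolis force):
V_g = (1/(fρ)) |∂P/∂n| = 1.51×10⁻³ / (1.19×10⁻⁴ × 1.23) = 10.3 m/s
Converting: 10.3 m/s × 3.6 = 37.1 km/h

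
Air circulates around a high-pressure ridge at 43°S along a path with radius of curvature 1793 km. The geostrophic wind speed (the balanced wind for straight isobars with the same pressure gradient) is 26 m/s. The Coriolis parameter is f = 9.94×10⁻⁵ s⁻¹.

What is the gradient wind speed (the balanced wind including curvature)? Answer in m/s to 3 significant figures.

31.6 m/s

Around a high, pressure-gradient force acts outward with centrifugal, so Coriolis balances both:
fV = (1/ρ)|∂P/∂n| + V²/R  →  V² − fR·V + fR·V_g = 0
With fR = 9.94×10⁻⁵ × 1793×10³ m = 178 m/s:
V = [fR − √((fR)² − 4 fR V_g)]/2 = [178 − √(178² − 4×178×26)]/2 = 31.6 m/s
Supergeostrophic (V > V_g = 26 m/s), as expected around a high.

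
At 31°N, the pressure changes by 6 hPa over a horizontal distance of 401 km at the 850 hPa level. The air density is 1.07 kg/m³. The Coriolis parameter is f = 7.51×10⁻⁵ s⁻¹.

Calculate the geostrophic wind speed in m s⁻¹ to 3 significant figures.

18.6 m s⁻¹

Pressure gradient: |∂P/∂n| = 600 Pa / 401000 m = 1.50×10⁻³ Pa/m
Geostrophic balance (pressure-gradient force = Coriolis force):
V_g = (1/(fρ)) |∂P/∂n| = 1.50×10⁻³ / (7.51×10⁻⁵ × 1.07) = 18.6 m/s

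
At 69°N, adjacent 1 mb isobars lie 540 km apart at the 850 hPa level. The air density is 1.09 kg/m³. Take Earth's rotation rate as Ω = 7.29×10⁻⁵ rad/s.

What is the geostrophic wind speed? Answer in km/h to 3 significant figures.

4.49 km/h

Coriolis parameter at 69°N:
f = 2Ω sin φ = 2 × 7.29×10⁻⁵ × sin 69° = 1.36×10⁻⁴ s⁻¹
Pressure gradient: |∂P/∂n| = 100 Pa / 540000 m = 1.85×10⁻⁴ Pa/m
Geostrophic balance (pressure-gradient force = Coriolis force):
V_g = (1/(fρ)) |∂P/∂n| = 1.85×10⁻⁴ / (1.36×10⁻⁴ × 1.09) = 1.25 m/s
Converting: 1.25 m/s × 3.6 = 4.49 km/h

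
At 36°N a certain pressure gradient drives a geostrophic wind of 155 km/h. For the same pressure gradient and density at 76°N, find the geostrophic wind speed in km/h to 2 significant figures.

With the same pressure gradient and density, V_g ∝ 1/f ∝ 1/sin φ.
V₂ = V₁ · sin φ₁ / sin φ₂ = 155 × sin 36° / sin 76°
V₂ = 155 × 0.5878/0.9703 = 94 km/h

94 km/h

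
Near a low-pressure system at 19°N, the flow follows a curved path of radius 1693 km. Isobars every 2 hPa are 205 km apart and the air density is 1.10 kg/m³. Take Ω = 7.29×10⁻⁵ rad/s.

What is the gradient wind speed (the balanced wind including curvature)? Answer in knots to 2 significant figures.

30 knots

Coriolis parameter at 19°N:
f = 2Ω sin φ = 2 × 7.29×10⁻⁵ × sin 19° = 4.75×10⁻⁵ s⁻¹
Pressure gradient: |∂P/∂n| = 200 Pa / 205000 m = 9.76×10⁻⁴ Pa/m
Geostrophic speed: V_g = |∂P/∂n|/(fρ) = 9.76×10⁻⁴/(4.75×10⁻⁵ × 1.10) = 18.7 m/s
Around a low, centrifugal force acts outward with Coriolis, so pressure-gradient force balances both:
(1/ρ)|∂P/∂n| = fV + V²/R  →  V² + fR·V − fR·V_g = 0
With fR = 4.75×10⁻⁵ × 1693×10³ m = 80.4 m/s:
V = [−fR + √((fR)² + 4 fR V_g)]/2 = [−80.4 + √(80.4² + 4×80.4×18.7)]/2 = 15.6 m/s
Subgeostrophic (V < V_g = 18.7 m/s), as expected around a low.
Converting: 15.6 m/s × 1.944 = 30 knots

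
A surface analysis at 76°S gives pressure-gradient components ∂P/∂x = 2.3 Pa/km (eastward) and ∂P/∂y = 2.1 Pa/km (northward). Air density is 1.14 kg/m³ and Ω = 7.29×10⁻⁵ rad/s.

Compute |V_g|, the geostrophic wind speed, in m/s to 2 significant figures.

19 m/s

Coriolis parameter at 76°S:
f = 2Ω sin φ = 2 × 7.29×10⁻⁵ × sin 76° = 1.41×10⁻⁴ s⁻¹
In the Southern Hemisphere f is negative: f = −1.41×10⁻⁴ s⁻¹.
Component geostrophic relations (x east, y north):
u_g = −(1/(fρ)) ∂P/∂y,  v_g = (1/(fρ)) ∂P/∂x
u_g = −(2.1×10⁻³)/(−1.41×10⁻⁴ × 1.14) = 13.0 m/s;  v_g = (2.3×10⁻³)/(−1.41×10⁻⁴ × 1.14) = −14.3 m/s
|V_g| = √(u_g² + v_g²) = 19.3 m/s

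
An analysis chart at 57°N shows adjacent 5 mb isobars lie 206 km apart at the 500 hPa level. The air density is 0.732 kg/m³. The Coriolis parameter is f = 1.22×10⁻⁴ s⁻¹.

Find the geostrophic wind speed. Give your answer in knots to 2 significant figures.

53 knots

Pressure gradient: |∂P/∂n| = 500 Pa / 206000 m = 2.43×10⁻³ Pa/m
Geostrophic balance (pressure-gradient force = Coriolis force):
V_g = (1/(fρ)) |∂P/∂n| = 2.43×10⁻³ / (1.22×10⁻⁴ × 0.732) = 27.2 m/s
Converting: 27.2 m/s × 1.944 = 53 knots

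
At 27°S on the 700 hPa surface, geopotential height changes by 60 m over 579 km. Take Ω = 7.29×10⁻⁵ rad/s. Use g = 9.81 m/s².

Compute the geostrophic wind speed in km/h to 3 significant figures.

Coriolis parameter at 27°S:
f = 2Ω sin φ = 2 × 7.29×10⁻⁵ × sin 27° = 6.62×10⁻⁵ s⁻¹
Height gradient: |∂Z/∂n| = 60 m / 579000 m = 1.04×10⁻⁴
On a pressure surface, geostrophic balance gives V_g = (g/f)|∂Z/∂n|:
V_g = 9.81 × 1.04×10⁻⁴ / 6.62×10⁻⁵ = 15.4 m/s
Converting: 15.4 m/s × 3.6 = 55.3 km/h

55.3 km/h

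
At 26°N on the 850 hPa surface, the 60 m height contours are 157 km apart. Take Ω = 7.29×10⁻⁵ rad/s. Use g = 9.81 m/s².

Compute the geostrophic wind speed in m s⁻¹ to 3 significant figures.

Coriolis parameter at 26°N:
f = 2Ω sin φ = 2 × 7.29×10⁻⁵ × sin 26° = 6.39×10⁻⁵ s⁻¹
Height gradient: |∂Z/∂n| = 60 m / 157000 m = 3.82×10⁻⁴
On a pressure surface, geostrophic balance gives V_g = (g/f)|∂Z/∂n|:
V_g = 9.81 × 3.82×10⁻⁴ / 6.39×10⁻⁵ = 58.7 m/s

58.7 m s⁻¹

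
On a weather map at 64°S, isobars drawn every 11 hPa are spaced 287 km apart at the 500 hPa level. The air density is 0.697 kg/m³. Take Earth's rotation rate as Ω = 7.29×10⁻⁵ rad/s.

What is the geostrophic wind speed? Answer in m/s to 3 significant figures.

42.0 m/s

Coriolis parameter at 64°S:
f = 2Ω sin φ = 2 × 7.29×10⁻⁵ × sin 64° = 1.31×10⁻⁴ s⁻¹
Pressure gradient: |∂P/∂n| = 1100 Pa / 287000 m = 3.83×10⁻³ Pa/m
Geostrophic balance (pressure-gradient force = Coriolis force):
V_g = (1/(fρ)) |∂P/∂n| = 3.83×10⁻³ / (1.31×10⁻⁴ × 0.697) = 42.0 m/s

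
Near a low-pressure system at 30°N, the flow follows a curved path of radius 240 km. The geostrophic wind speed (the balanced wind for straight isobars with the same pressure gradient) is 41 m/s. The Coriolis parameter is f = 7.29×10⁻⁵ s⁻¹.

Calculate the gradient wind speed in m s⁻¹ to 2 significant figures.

19 m s⁻¹

Around a low, centrifugal force acts outward with Coriolis, so pressure-gradient force balances both:
(1/ρ)|∂P/∂n| = fV + V²/R  →  V² + fR·V − fR·V_g = 0
With fR = 7.29×10⁻⁵ × 240×10³ m = 17.5 m/s:
V = [−fR + √((fR)² + 4 fR V_g)]/2 = [−17.5 + √(17.5² + 4×17.5×41)]/2 = 19.4 m/s
Subgeostrophic (V < V_g = 41 m/s), as expected around a low.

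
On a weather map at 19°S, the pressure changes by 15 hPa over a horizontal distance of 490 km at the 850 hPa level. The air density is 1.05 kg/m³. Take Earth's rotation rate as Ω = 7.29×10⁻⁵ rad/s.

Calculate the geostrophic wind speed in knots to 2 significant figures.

Coriolis parameter at 19°S:
f = 2Ω sin φ = 2 × 7.29×10⁻⁵ × sin 19° = 4.75×10⁻⁵ s⁻¹
Pressure gradient: |∂P/∂n| = 1500 Pa / 490000 m = 3.06×10⁻³ Pa/m
Geostrophic balance (pressure-gradient force = Coriolis force):
V_g = (1/(fρ)) |∂P/∂n| = 3.06×10⁻³ / (4.75×10⁻⁵ × 1.05) = 61.4 m/s
Converting: 61.4 m/s × 1.944 = 120 knots

120 knots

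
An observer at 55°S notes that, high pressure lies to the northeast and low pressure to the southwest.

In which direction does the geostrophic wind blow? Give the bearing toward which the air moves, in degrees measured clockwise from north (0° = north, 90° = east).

The pressure-gradient force points toward the southwest (bearing 225°).
Geostrophic balance: in the Southern Hemisphere the Coriolis force deflects motion to the left, so the geostrophic wind blows 90° to the left of the pressure-gradient force (low pressure on the right).
Rotating 225° by 90° counterclockwise gives 135° — the wind blows toward the southeast.

135°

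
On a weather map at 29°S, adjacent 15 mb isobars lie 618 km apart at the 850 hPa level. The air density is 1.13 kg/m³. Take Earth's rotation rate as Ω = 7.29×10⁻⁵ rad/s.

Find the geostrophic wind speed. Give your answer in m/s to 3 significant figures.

30.4 m/s

Coriolis parameter at 29°S:
f = 2Ω sin φ = 2 × 7.29×10⁻⁵ × sin 29° = 7.07×10⁻⁵ s⁻¹
Pressure gradient: |∂P/∂n| = 1500 Pa / 618000 m = 2.43×10⁻³ Pa/m
Geostrophic balance (pressure-gradient force = Coriolis force):
V_g = (1/(fρ)) |∂P/∂n| = 2.43×10⁻³ / (7.07×10⁻⁵ × 1.13) = 30.4 m/s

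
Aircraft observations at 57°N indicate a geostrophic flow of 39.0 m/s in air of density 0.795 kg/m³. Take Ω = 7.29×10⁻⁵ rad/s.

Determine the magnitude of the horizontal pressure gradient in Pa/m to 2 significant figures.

3.8×10⁻³ Pa/m

Coriolis parameter at 57°N:
f = 2Ω sin φ = 2 × 7.29×10⁻⁵ × sin 57° = 1.22×10⁻⁴ s⁻¹
Geostrophic balance rearranged: |∂P/∂n| = f ρ V_g
|∂P/∂n| = 1.22×10⁻⁴ × 0.795 × 39.0 = 3.79×10⁻³ Pa/m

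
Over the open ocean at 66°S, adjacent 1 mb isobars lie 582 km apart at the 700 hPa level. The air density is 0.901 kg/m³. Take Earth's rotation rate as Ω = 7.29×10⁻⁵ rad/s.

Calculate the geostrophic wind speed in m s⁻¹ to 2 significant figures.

Coriolis parameter at 66°S:
f = 2Ω sin φ = 2 × 7.29×10⁻⁵ × sin 66° = 1.33×10⁻⁴ s⁻¹
Pressure gradient: |∂P/∂n| = 100 Pa / 582000 m = 1.72×10⁻⁴ Pa/m
Geostrophic balance (pressure-gradient force = Coriolis force):
V_g = (1/(fρ)) |∂P/∂n| = 1.72×10⁻⁴ / (1.33×10⁻⁴ × 0.901) = 1.43 m/s

1.4 m s⁻¹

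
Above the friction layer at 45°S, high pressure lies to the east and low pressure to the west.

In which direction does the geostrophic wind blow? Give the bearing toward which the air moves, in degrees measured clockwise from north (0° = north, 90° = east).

The pressure-gradient force points toward the west (bearing 270°).
Geostrophic balance: in the Southern Hemisphere the Coriolis force deflects motion to the left, so the geostrophic wind blows 90° to the left of the pressure-gradient force (low pressure on the right).
Rotating 270° by 90° counterclockwise gives 180° — the wind blows toward the south.

180°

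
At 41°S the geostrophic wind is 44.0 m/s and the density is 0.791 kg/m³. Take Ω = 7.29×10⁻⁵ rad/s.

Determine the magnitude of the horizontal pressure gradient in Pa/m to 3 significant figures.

Coriolis parameter at 41°S:
f = 2Ω sin φ = 2 × 7.29×10⁻⁵ × sin 41° = 9.57×10⁻⁵ s⁻¹
Geostrophic balance rearranged: |∂P/∂n| = f ρ V_g
|∂P/∂n| = 9.57×10⁻⁵ × 0.791 × 44.0 = 3.33×10⁻³ Pa/m

3.33×10⁻³ Pa/m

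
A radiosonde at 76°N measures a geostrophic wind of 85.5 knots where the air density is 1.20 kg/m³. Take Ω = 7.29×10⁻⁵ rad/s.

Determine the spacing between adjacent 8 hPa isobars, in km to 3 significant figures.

107 km

Coriolis parameter at 76°N:
f = 2Ω sin φ = 2 × 7.29×10⁻⁵ × sin 76° = 1.41×10⁻⁴ s⁻¹
Wind speed in SI: 85.5 knots = 44.0 m/s
Geostrophic balance rearranged: |∂P/∂n| = f ρ V_g
|∂P/∂n| = 1.41×10⁻⁴ × 1.20 × 44.0 = 7.47×10⁻³ Pa/m
Isobar spacing: Δn = ΔP/|∂P/∂n| = 800 Pa / 7.47×10⁻³ Pa/m = 107138 m ≈ 107 km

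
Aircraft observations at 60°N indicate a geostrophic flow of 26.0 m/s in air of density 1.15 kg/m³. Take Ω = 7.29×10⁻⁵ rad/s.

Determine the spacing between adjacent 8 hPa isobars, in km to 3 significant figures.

Coriolis parameter at 60°N:
f = 2Ω sin φ = 2 × 7.29×10⁻⁵ × sin 60° = 1.26×10⁻⁴ s⁻¹
Geostrophic balance rearranged: |∂P/∂n| = f ρ V_g
|∂P/∂n| = 1.26×10⁻⁴ × 1.15 × 26.0 = 3.78×10⁻³ Pa/m
Isobar spacing: Δn = ΔP/|∂P/∂n| = 800 Pa / 3.78×10⁻³ Pa/m = 211900 m ≈ 212 km

212 km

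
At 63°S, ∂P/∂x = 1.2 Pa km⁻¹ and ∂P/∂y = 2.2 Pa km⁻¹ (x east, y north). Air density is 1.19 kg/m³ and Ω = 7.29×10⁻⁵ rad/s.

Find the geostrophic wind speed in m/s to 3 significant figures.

16.2 m/s

Coriolis parameter at 63°S:
f = 2Ω sin φ = 2 × 7.29×10⁻⁵ × sin 63° = 1.30×10⁻⁴ s⁻¹
In the Southern Hemisphere f is negative: f = −1.30×10⁻⁴ s⁻¹.
Component geostrophic relations (x east, y north):
u_g = −(1/(fρ)) ∂P/∂y,  v_g = (1/(fρ)) ∂P/∂x
u_g = −(2.2×10⁻³)/(−1.30×10⁻⁴ × 1.19) = 14.2 m/s;  v_g = (1.2×10⁻³)/(−1.30×10⁻⁴ × 1.19) = −7.76 m/s
|V_g| = √(u_g² + v_g²) = 16.2 m/s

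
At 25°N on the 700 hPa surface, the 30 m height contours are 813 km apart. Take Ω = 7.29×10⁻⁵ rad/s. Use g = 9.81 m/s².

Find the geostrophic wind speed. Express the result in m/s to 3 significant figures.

Coriolis parameter at 25°N:
f = 2Ω sin φ = 2 × 7.29×10⁻⁵ × sin 25° = 6.16×10⁻⁵ s⁻¹
Height gradient: |∂Z/∂n| = 30 m / 813000 m = 3.69×10⁻⁵
On a pressure surface, geostrophic balance gives V_g = (g/f)|∂Z/∂n|:
V_g = 9.81 × 3.69×10⁻⁵ / 6.16×10⁻⁵ = 5.87 m/s

5.87 m/s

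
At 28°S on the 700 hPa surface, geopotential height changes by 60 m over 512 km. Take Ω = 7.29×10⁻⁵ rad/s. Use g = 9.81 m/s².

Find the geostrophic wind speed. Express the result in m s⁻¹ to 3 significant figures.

Coriolis parameter at 28°S:
f = 2Ω sin φ = 2 × 7.29×10⁻⁵ × sin 28° = 6.84×10⁻⁵ s⁻¹
Height gradient: |∂Z/∂n| = 60 m / 512000 m = 1.17×10⁻⁴
On a pressure surface, geostrophic balance gives V_g = (g/f)|∂Z/∂n|:
V_g = 9.81 × 1.17×10⁻⁴ / 6.84×10⁻⁵ = 16.8 m/s

16.8 m s⁻¹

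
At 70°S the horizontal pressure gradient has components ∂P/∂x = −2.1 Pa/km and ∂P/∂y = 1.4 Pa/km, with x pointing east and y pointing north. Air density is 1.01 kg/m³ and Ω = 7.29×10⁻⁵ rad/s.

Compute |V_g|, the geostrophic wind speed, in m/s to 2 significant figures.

18 m/s

Coriolis parameter at 70°S:
f = 2Ω sin φ = 2 × 7.29×10⁻⁵ × sin 70° = 1.37×10⁻⁴ s⁻¹
In the Southern Hemisphere f is negative: f = −1.37×10⁻⁴ s⁻¹.
Component geostrophic relations (x east, y north):
u_g = −(1/(fρ)) ∂P/∂y,  v_g = (1/(fρ)) ∂P/∂x
u_g = −(1.4×10⁻³)/(−1.37×10⁻⁴ × 1.01) = 10.1 m/s;  v_g = (−2.1×10⁻³)/(−1.37×10⁻⁴ × 1.01) = 15.2 m/s
|V_g| = √(u_g² + v_g²) = 18.2 m/s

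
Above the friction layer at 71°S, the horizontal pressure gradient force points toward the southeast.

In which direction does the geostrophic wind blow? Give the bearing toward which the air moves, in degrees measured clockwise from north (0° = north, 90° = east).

045°

The pressure-gradient force points toward the southeast (bearing 135°).
Geostrophic balance: in the Southern Hemisphere the Coriolis force deflects motion to the left, so the geostrophic wind blows 90° to the left of the pressure-gradient force (low pressure on the right).
Rotating 135° by 90° counterclockwise gives 045° — the wind blows toward the northeast.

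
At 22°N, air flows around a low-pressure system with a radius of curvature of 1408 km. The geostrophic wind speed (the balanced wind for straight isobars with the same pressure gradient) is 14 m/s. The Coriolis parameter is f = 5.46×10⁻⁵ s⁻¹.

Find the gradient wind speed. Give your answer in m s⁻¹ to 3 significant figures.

Around a low, centrifugal force acts outward with Coriolis, so pressure-gradient force balances both:
(1/ρ)|∂P/∂n| = fV + V²/R  →  V² + fR·V − fR·V_g = 0
With fR = 5.46×10⁻⁵ × 1408×10³ m = 76.9 m/s:
V = [−fR + √((fR)² + 4 fR V_g)]/2 = [−76.9 + √(76.9² + 4×76.9×14)]/2 = 12.1 m/s
Subgeostrophic (V < V_g = 14 m/s), as expected around a low.

12.1 m s⁻¹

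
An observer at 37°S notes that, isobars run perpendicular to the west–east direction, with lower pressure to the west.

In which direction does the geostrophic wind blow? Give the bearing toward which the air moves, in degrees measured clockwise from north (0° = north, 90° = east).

The pressure-gradient force points toward the west (bearing 270°).
Geostrophic balance: in the Southern Hemisphere the Coriolis force deflects motion to the left, so the geostrophic wind blows 90° to the left of the pressure-gradient force (low pressure on the right).
Rotating 270° by 90° counterclockwise gives 180° — the wind blows toward the south.

180°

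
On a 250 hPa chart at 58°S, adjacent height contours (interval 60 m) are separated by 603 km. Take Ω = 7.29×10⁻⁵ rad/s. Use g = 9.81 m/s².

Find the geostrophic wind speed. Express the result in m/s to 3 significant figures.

Coriolis parameter at 58°S:
f = 2Ω sin φ = 2 × 7.29×10⁻⁵ × sin 58° = 1.24×10⁻⁴ s⁻¹
Height gradient: |∂Z/∂n| = 60 m / 603000 m = 9.95×10⁻⁵
On a pressure surface, geostrophic balance gives V_g = (g/f)|∂Z/∂n|:
V_g = 9.81 × 9.95×10⁻⁵ / 1.24×10⁻⁴ = 7.89 m/s

7.89 m/s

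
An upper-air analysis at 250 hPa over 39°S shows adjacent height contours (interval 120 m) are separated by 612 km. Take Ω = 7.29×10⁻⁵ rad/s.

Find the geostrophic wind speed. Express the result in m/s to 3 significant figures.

21.0 m/s

Coriolis parameter at 39°S:
f = 2Ω sin φ = 2 × 7.29×10⁻⁵ × sin 39° = 9.18×10⁻⁵ s⁻¹
Height gradient: |∂Z/∂n| = 120 m / 612000 m = 1.96×10⁻⁴
On a pressure surface, geostrophic balance gives V_g = (g/f)|∂Z/∂n|:
V_g = 9.81 × 1.96×10⁻⁴ / 9.18×10⁻⁵ = 21.0 m/s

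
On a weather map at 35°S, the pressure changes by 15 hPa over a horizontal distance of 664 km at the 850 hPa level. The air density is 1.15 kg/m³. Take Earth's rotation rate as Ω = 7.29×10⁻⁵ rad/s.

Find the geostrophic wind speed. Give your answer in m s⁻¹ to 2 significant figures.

Coriolis parameter at 35°S:
f = 2Ω sin φ = 2 × 7.29×10⁻⁵ × sin 35° = 8.36×10⁻⁵ s⁻¹
Pressure gradient: |∂P/∂n| = 1500 Pa / 664000 m = 2.26×10⁻³ Pa/m
Geostrophic balance (pressure-gradient force = Coriolis force):
V_g = (1/(fρ)) |∂P/∂n| = 2.26×10⁻³ / (8.36×10⁻⁵ × 1.15) = 23.5 m/s

23 m s⁻¹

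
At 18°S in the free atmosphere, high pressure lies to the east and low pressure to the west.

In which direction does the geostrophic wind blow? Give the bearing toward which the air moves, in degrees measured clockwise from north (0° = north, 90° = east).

180°

The pressure-gradient force points toward the west (bearing 270°).
Geostrophic balance: in the Southern Hemisphere the Coriolis force deflects motion to the left, so the geostrophic wind blows 90° to the left of the pressure-gradient force (low pressure on the right).
Rotating 270° by 90° counterclockwise gives 180° — the wind blows toward the south.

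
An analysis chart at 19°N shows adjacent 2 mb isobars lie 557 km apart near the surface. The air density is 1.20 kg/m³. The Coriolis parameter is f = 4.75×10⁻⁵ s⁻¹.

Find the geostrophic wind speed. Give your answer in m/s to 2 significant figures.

6.3 m/s

Pressure gradient: |∂P/∂n| = 200 Pa / 557000 m = 3.59×10⁻⁴ Pa/m
Geostrophic balance (pressure-gradient force = Coriolis force):
V_g = (1/(fρ)) |∂P/∂n| = 3.59×10⁻⁴ / (4.75×10⁻⁵ × 1.20) = 6.30 m/s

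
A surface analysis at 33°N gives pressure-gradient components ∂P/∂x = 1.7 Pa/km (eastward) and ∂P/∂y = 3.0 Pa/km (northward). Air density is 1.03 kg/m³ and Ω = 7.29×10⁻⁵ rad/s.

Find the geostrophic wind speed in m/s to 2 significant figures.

Coriolis parameter at 33°N:
f = 2Ω sin φ = 2 × 7.29×10⁻⁵ × sin 33° = 7.94×10⁻⁵ s⁻¹
Component geostrophic relations (x east, y north):
u_g = −(1/(fρ)) ∂P/∂y,  v_g = (1/(fρ)) ∂P/∂x
u_g = −(3.0×10⁻³)/(7.94×10⁻⁵ × 1.03) = −36.7 m/s;  v_g = (1.7×10⁻³)/(7.94×10⁻⁵ × 1.03) = 20.8 m/s
|V_g| = √(u_g² + v_g²) = 42.2 m/s

42 m/s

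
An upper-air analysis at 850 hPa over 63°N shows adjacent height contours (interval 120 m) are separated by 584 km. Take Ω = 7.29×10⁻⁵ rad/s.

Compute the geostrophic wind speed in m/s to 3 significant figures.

Coriolis parameter at 63°N:
f = 2Ω sin φ = 2 × 7.29×10⁻⁵ × sin 63° = 1.30×10⁻⁴ s⁻¹
Height gradient: |∂Z/∂n| = 120 m / 584000 m = 2.05×10⁻⁴
On a pressure surface, geostrophic balance gives V_g = (g/f)|∂Z/∂n|:
V_g = 9.81 × 2.05×10⁻⁴ / 1.30×10⁻⁴ = 15.5 m/s

15.5 m/s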